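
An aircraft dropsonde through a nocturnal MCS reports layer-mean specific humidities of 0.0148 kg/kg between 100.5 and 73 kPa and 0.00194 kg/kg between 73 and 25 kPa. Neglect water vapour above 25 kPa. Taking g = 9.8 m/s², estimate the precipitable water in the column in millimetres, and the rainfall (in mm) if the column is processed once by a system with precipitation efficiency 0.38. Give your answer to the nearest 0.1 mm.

Precipitable water is the column-integrated vapour mass per unit area: PW = (1/g) Σ q̄ Δp, with q in kg/kg and Δp in Pa (1 kg/m² of water = 1 mm).
Layer 100.5–73 kPa: Δp = 275 hPa = 27500 Pa, q̄ = 0.0148 kg/kg → 0.0148 × 27500 / 9.8 = 41.53 mm
Layer 73–25 kPa: Δp = 480 hPa = 48000 Pa, q̄ = 0.00194 kg/kg → 0.00194 × 48000 / 9.8 = 9.50 mm
PW = 41.53 + 9.50 = 51.03 ≈ 51.0 mm.
Rainfall = ε × PW = 0.38 × 51.0 = 19.4 mm.

PW ≈ 51.0 mm; rainfall ≈ 19.4 mm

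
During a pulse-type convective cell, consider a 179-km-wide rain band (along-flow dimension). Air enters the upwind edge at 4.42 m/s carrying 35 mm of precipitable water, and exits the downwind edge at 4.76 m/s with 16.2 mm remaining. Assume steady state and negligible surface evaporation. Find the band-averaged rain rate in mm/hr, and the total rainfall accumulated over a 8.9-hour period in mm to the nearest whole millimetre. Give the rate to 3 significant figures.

R ≈ 1.56 mm/hr; total ≈ 14 mm

Column moisture flux per unit crosswind length is F = V × PW.
Inflow: F_in = 4.42 × 35 = 154.7 mm·m/s
Outflow: F_out = 4.76 × 16.2 = 77.112 mm·m/s
Steady-state rate R = (F_in − F_out)/L = (154.7 − 77.112) / 179000 m = 4.335e-04 mm/s.
R = 4.335e-04 × 3600 = 1.56 mm/hr.
Over 8.9 h: total = 1.56 × 8.9 = 13.884 ≈ 14 mm.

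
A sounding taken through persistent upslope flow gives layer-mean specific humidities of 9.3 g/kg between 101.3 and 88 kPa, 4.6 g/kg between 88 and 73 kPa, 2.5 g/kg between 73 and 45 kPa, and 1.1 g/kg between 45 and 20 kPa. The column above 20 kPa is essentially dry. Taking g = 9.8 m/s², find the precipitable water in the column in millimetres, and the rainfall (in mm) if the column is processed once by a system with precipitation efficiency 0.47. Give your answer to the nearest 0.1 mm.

PW ≈ 29.6 mm; rainfall ≈ 13.9 mm

Precipitable water is the column-integrated vapour mass per unit area: PW = (1/g) Σ q̄ Δp, with q in kg/kg and Δp in Pa (1 kg/m² of water = 1 mm).
Layer 101.3–88 kPa: Δp = 133 hPa = 13300 Pa, q̄ = 0.0093 kg/kg → 0.0093 × 13300 / 9.8 = 12.62 mm
Layer 88–73 kPa: Δp = 150 hPa = 15000 Pa, q̄ = 0.0046 kg/kg → 0.0046 × 15000 / 9.8 = 7.04 mm
Layer 73–45 kPa: Δp = 280 hPa = 28000 Pa, q̄ = 0.0025 kg/kg → 0.0025 × 28000 / 9.8 = 7.14 mm
Layer 45–20 kPa: Δp = 250 hPa = 25000 Pa, q̄ = 0.0011 kg/kg → 0.0011 × 25000 / 9.8 = 2.81 mm
PW = 12.62 + 7.04 + 7.14 + 2.81 = 29.61 ≈ 29.6 mm.
Rainfall = ε × PW = 0.47 × 29.6 = 13.9 mm.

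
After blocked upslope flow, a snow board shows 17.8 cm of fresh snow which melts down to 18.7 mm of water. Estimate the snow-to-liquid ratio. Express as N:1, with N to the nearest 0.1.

Ratio = snow depth / SWE = 178 mm / 18.7 mm = 9.5, i.e. 9.5:1.

ratio ≈ 9.5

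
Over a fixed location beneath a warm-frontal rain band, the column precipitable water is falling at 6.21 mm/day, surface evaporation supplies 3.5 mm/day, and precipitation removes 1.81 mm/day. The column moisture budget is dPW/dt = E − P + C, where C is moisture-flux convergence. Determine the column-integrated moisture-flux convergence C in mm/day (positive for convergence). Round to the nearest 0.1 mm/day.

dPW/dt = -6.21 mm/day.
C = dPW/dt − E + P = (-6.21) − 3.5 + 1.81 = -7.9 mm/day.

C ≈ -7.9 mm/day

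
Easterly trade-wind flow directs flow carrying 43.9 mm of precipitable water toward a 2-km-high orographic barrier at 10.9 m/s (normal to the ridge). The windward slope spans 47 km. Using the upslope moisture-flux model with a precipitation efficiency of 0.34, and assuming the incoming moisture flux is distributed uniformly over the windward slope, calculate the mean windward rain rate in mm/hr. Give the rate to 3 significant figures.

Incoming column moisture flux per unit ridge length: F = V × PW = 10.9 × 43.9 = 478.51 mm·m/s.
Spread over the 47 km slope with efficiency ε = 0.34: R = ε·F/W = 0.34 × 478.51 / 47000 m = 3.462e-03 mm/s.
R = 3.462e-03 × 3600 = 12.5 mm/hr.

R ≈ 12.5 mm/hr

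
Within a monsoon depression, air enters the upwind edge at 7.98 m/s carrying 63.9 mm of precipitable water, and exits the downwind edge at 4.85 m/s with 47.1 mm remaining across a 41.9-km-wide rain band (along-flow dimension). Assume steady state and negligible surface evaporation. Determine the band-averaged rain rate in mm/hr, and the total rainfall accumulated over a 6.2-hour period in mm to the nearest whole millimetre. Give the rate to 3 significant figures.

Column moisture flux per unit crosswind length is F = V × PW.
Inflow: F_in = 7.98 × 63.9 = 509.922 mm·m/s
Outflow: F_out = 4.85 × 47.1 = 228.435 mm·m/s
Steady-state rate R = (F_in − F_out)/L = (509.922 − 228.435) / 41900 m = 6.718e-03 mm/s.
R = 6.718e-03 × 3600 = 24.2 mm/hr.
Over 6.2 h: total = 24.2 × 6.2 = 150.04 ≈ 150 mm.

R ≈ 24.2 mm/hr; total ≈ 150 mm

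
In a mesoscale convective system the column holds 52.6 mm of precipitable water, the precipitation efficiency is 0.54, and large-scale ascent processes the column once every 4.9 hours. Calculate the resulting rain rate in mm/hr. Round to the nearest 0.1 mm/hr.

Each overturning extracts ε × PW = 0.54 × 52.6 = 28.404 mm.
Rate = ε·PW / τ = 28.404 / 4.9 h = 5.8 mm/hr.

R ≈ 5.8 mm/hr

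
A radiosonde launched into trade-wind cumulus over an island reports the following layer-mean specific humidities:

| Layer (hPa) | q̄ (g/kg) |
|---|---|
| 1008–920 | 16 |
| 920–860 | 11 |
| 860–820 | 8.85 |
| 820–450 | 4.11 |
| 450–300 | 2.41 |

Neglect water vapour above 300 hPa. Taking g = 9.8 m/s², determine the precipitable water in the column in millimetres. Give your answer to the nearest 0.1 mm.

Precipitable water is the column-integrated vapour mass per unit area: PW = (1/g) Σ q̄ Δp, with q in kg/kg and Δp in Pa (1 kg/m² of water = 1 mm).
Layer 1008–920 hPa: Δp = 88 hPa = 8800 Pa, q̄ = 0.016 kg/kg → 0.016 × 8800 / 9.8 = 14.37 mm
Layer 920–860 hPa: Δp = 60 hPa = 6000 Pa, q̄ = 0.011 kg/kg → 0.011 × 6000 / 9.8 = 6.73 mm
Layer 860–820 hPa: Δp = 40 hPa = 4000 Pa, q̄ = 0.00885 kg/kg → 0.00885 × 4000 / 9.8 = 3.61 mm
Layer 820–450 hPa: Δp = 370 hPa = 37000 Pa, q̄ = 0.00411 kg/kg → 0.00411 × 37000 / 9.8 = 15.52 mm
Layer 450–300 hPa: Δp = 150 hPa = 15000 Pa, q̄ = 0.00241 kg/kg → 0.00241 × 15000 / 9.8 = 3.69 mm
PW = 14.37 + 6.73 + 3.61 + 15.52 + 3.69 = 43.92 ≈ 43.9 mm.

PW ≈ 43.9 mm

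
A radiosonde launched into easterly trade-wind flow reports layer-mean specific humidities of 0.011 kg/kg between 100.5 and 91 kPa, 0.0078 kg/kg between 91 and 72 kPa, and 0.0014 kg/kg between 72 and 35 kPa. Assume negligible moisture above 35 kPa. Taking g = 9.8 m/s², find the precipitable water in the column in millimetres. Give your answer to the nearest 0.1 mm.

PW ≈ 31.1 mm

Precipitable water is the column-integrated vapour mass per unit area: PW = (1/g) Σ q̄ Δp, with q in kg/kg and Δp in Pa (1 kg/m² of water = 1 mm).
Layer 100.5–91 kPa: Δp = 95 hPa = 9500 Pa, q̄ = 0.011 kg/kg → 0.011 × 9500 / 9.8 = 10.66 mm
Layer 91–72 kPa: Δp = 190 hPa = 19000 Pa, q̄ = 0.0078 kg/kg → 0.0078 × 19000 / 9.8 = 15.12 mm
Layer 72–35 kPa: Δp = 370 hPa = 37000 Pa, q̄ = 0.0014 kg/kg → 0.0014 × 37000 / 9.8 = 5.29 mm
PW = 10.66 + 15.12 + 5.29 = 31.07 ≈ 31.1 mm.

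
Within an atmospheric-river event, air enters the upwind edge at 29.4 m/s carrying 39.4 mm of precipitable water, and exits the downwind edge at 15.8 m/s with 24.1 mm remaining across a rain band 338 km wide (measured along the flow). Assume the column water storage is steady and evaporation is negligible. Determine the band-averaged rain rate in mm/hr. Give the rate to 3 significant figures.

R ≈ 8.28 mm/hr

Column moisture flux per unit crosswind length is F = V × PW.
Inflow: F_in = 29.4 × 39.4 = 1158.36 mm·m/s
Outflow: F_out = 15.8 × 24.1 = 380.78 mm·m/s
Steady-state rate R = (F_in − F_out)/L = (1158.36 − 380.78) / 338000 m = 2.301e-03 mm/s.
R = 2.301e-03 × 3600 = 8.28 mm/hr.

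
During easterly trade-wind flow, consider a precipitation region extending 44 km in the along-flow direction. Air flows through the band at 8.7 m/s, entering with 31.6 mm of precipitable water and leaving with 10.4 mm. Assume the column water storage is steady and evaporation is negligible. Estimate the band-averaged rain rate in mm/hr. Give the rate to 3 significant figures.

R ≈ 15.1 mm/hr

Column moisture flux per unit crosswind length is F = V × PW.
Inflow: F_in = 8.7 × 31.6 = 274.92 mm·m/s
Outflow: F_out = 8.7 × 10.4 = 90.48 mm·m/s
Steady-state rate R = (F_in − F_out)/L = (274.92 − 90.48) / 44000 m = 4.192e-03 mm/s.
R = 4.192e-03 × 3600 = 15.1 mm/hr.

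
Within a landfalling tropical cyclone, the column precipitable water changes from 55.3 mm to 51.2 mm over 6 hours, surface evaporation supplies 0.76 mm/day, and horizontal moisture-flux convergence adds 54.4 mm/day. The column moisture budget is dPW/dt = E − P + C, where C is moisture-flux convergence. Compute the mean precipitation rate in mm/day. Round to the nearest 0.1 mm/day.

dPW/dt = (51.2 − 55.3) mm / (6/24 day) = -16.400 mm/day.
P = E + C − dPW/dt = 0.76 + (54.4) − (-16.400) = 71.6 mm/day.

P ≈ 71.6 mm/day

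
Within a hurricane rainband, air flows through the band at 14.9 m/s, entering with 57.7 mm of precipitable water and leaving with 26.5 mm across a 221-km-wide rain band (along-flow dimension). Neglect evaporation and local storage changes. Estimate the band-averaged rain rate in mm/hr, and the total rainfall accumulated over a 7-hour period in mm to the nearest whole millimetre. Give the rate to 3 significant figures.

Column moisture flux per unit crosswind length is F = V × PW.
Inflow: F_in = 14.9 × 57.7 = 859.73 mm·m/s
Outflow: F_out = 14.9 × 26.5 = 394.85 mm·m/s
Steady-state rate R = (F_in − F_out)/L = (859.73 − 394.85) / 221000 m = 2.104e-03 mm/s.
R = 2.104e-03 × 3600 = 7.57 mm/hr.
Over 7 h: total = 7.57 × 7 = 52.99 ≈ 53 mm.

R ≈ 7.57 mm/hr; total ≈ 53 mm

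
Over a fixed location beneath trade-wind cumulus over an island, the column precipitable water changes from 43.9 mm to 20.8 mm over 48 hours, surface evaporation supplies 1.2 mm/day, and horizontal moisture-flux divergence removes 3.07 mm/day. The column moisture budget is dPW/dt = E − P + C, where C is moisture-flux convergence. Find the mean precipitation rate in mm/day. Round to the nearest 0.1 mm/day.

dPW/dt = (20.8 − 43.9) mm / (48/24 day) = -11.550 mm/day.
P = E + C − dPW/dt = 1.2 + (-3.07) − (-11.550) = 9.7 mm/day.

P ≈ 9.7 mm/day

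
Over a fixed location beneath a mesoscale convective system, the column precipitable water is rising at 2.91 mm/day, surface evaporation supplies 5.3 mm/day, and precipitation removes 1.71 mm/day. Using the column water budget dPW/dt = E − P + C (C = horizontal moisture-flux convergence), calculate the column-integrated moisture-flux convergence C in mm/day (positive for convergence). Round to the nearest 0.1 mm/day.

dPW/dt = +2.91 mm/day.
C = dPW/dt − E + P = (+2.91) − 5.3 + 1.71 = -0.7 mm/day.

C ≈ -0.7 mm/day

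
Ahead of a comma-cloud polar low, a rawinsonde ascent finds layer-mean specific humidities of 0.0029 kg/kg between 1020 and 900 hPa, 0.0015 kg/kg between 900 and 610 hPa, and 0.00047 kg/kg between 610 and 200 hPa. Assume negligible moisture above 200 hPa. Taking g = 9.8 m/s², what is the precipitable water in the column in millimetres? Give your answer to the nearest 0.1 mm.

PW ≈ 10.0 mm

Precipitable water is the column-integrated vapour mass per unit area: PW = (1/g) Σ q̄ Δp, with q in kg/kg and Δp in Pa (1 kg/m² of water = 1 mm).
Layer 1020–900 hPa: Δp = 120 hPa = 12000 Pa, q̄ = 0.0029 kg/kg → 0.0029 × 12000 / 9.8 = 3.55 mm
Layer 900–610 hPa: Δp = 290 hPa = 29000 Pa, q̄ = 0.0015 kg/kg → 0.0015 × 29000 / 9.8 = 4.44 mm
Layer 610–200 hPa: Δp = 410 hPa = 41000 Pa, q̄ = 0.00047 kg/kg → 0.00047 × 41000 / 9.8 = 1.97 mm
PW = 3.55 + 4.44 + 1.97 = 9.96 ≈ 10.0 mm.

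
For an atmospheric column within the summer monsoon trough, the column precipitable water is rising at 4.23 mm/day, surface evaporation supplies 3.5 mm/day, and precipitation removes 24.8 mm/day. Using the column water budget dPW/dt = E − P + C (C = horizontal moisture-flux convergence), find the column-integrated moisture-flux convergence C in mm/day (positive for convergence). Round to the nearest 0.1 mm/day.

C ≈ 25.5 mm/day

dPW/dt = +4.23 mm/day.
C = dPW/dt − E + P = (+4.23) − 3.5 + 24.8 = 25.5 mm/day.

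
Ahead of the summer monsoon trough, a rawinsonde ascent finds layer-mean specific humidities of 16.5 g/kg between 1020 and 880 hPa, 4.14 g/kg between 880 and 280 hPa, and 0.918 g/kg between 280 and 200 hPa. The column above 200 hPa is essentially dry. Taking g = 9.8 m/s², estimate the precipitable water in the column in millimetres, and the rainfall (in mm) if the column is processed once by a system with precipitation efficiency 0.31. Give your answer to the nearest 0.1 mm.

PW ≈ 49.7 mm; rainfall ≈ 15.4 mm

Precipitable water is the column-integrated vapour mass per unit area: PW = (1/g) Σ q̄ Δp, with q in kg/kg and Δp in Pa (1 kg/m² of water = 1 mm).
Layer 1020–880 hPa: Δp = 140 hPa = 14000 Pa, q̄ = 0.0165 kg/kg → 0.0165 × 14000 / 9.8 = 23.57 mm
Layer 880–280 hPa: Δp = 600 hPa = 60000 Pa, q̄ = 0.00414 kg/kg → 0.00414 × 60000 / 9.8 = 25.35 mm
Layer 280–200 hPa: Δp = 80 hPa = 8000 Pa, q̄ = 0.000918 kg/kg → 0.000918 × 8000 / 9.8 = 0.75 mm
PW = 23.57 + 25.35 + 0.75 = 49.67 ≈ 49.7 mm.
Rainfall = ε × PW = 0.31 × 49.7 = 15.4 mm.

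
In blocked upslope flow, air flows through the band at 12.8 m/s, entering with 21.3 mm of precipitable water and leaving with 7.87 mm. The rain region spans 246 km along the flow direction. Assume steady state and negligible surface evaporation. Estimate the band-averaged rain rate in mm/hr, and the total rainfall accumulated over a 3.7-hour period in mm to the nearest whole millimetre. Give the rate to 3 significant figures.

R ≈ 2.52 mm/hr; total ≈ 9 mm

Column moisture flux per unit crosswind length is F = V × PW.
Inflow: F_in = 12.8 × 21.3 = 272.64 mm·m/s
Outflow: F_out = 12.8 × 7.87 = 100.736 mm·m/s
Steady-state rate R = (F_in − F_out)/L = (272.64 − 100.736) / 246000 m = 6.988e-04 mm/s.
R = 6.988e-04 × 3600 = 2.52 mm/hr.
Over 3.7 h: total = 2.52 × 3.7 = 9.324 ≈ 9 mm.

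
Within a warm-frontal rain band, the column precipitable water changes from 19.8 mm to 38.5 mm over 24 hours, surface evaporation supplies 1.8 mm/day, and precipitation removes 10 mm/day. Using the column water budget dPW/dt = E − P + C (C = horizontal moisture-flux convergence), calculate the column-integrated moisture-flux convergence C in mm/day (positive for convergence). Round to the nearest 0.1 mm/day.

dPW/dt = (38.5 − 19.8) mm / (24/24 day) = +18.700 mm/day.
C = dPW/dt − E + P = (+18.700) − 1.8 + 10 = 26.9 mm/day.

C ≈ 26.9 mm/day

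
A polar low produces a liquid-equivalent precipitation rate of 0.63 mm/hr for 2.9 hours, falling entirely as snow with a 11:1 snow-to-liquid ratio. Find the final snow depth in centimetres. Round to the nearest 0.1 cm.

snow depth ≈ 2.0 cm

Liquid-equivalent depth = 0.63 × 2.9 = 1.827 mm.
Snow depth = 1.827 mm × 11 = 20.097 mm = 2.0 cm.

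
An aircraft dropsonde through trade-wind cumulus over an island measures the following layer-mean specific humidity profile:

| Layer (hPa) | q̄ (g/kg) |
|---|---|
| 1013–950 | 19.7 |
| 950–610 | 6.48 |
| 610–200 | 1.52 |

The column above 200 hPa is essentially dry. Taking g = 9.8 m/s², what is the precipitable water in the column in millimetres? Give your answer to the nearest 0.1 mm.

Precipitable water is the column-integrated vapour mass per unit area: PW = (1/g) Σ q̄ Δp, with q in kg/kg and Δp in Pa (1 kg/m² of water = 1 mm).
Layer 1013–950 hPa: Δp = 63 hPa = 6300 Pa, q̄ = 0.0197 kg/kg → 0.0197 × 6300 / 9.8 = 12.66 mm
Layer 950–610 hPa: Δp = 340 hPa = 34000 Pa, q̄ = 0.00648 kg/kg → 0.00648 × 34000 / 9.8 = 22.48 mm
Layer 610–200 hPa: Δp = 410 hPa = 41000 Pa, q̄ = 0.00152 kg/kg → 0.00152 × 41000 / 9.8 = 6.36 mm
PW = 12.66 + 22.48 + 6.36 = 41.50 ≈ 41.5 mm.

PW ≈ 41.5 mm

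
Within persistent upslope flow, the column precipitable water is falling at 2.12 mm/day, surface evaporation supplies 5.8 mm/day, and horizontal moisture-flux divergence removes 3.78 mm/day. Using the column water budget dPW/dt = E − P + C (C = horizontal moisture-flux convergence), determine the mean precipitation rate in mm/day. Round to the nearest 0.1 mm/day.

dPW/dt = -2.12 mm/day.
P = E + C − dPW/dt = 5.8 + (-3.78) − (-2.12) = 4.1 mm/day.

P ≈ 4.1 mm/day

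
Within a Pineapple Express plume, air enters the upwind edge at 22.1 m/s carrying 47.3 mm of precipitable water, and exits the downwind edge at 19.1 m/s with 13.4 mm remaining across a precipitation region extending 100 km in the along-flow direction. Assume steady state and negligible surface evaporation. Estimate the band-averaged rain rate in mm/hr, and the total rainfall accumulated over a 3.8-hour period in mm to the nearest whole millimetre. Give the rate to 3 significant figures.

R ≈ 28.4 mm/hr; total ≈ 108 mm

Column moisture flux per unit crosswind length is F = V × PW.
Inflow: F_in = 22.1 × 47.3 = 1045.33 mm·m/s
Outflow: F_out = 19.1 × 13.4 = 255.94 mm·m/s
Steady-state rate R = (F_in − F_out)/L = (1045.33 − 255.94) / 100000 m = 7.894e-03 mm/s.
R = 7.894e-03 × 3600 = 28.4 mm/hr.
Over 3.8 h: total = 28.4 × 3.8 = 107.92 ≈ 108 mm.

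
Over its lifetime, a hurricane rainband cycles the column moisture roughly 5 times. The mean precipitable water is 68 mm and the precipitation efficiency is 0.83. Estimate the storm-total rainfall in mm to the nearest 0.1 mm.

Each cycle deposits ε × PW = 0.83 × 68 = 56.44 mm.
Over 5 cycles: 5 × 56.44 = 282.2 mm.

rainfall ≈ 282.2 mm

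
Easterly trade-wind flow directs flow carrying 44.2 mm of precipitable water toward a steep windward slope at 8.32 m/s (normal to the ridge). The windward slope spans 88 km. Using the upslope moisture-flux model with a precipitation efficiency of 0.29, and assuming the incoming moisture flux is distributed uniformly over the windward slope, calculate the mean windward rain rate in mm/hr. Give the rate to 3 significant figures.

R ≈ 4.36 mm/hr

Incoming column moisture flux per unit ridge length: F = V × PW = 8.32 × 44.2 = 367.744 mm·m/s.
Spread over the 88 km slope with efficiency ε = 0.29: R = ε·F/W = 0.29 × 367.744 / 88000 m = 1.212e-03 mm/s.
R = 1.212e-03 × 3600 = 4.36 mm/hr.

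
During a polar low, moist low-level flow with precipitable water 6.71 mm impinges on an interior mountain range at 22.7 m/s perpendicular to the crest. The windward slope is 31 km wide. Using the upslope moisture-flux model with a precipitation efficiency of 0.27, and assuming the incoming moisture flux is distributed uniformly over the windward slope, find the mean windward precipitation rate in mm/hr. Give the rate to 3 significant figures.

Incoming column moisture flux per unit ridge length: F = V × PW = 22.7 × 6.71 = 152.317 mm·m/s.
Spread over the 31 km slope with efficiency ε = 0.27: R = ε·F/W = 0.27 × 152.317 / 31000 m = 1.327e-03 mm/s.
R = 1.327e-03 × 3600 = 4.78 mm/hr.

R ≈ 4.78 mm/hr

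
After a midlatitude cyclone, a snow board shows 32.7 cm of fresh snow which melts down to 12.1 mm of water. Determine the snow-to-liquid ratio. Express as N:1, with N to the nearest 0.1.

ratio ≈ 27.0

Ratio = snow depth / SWE = 327 mm / 12.1 mm = 27.0, i.e. 27.0:1.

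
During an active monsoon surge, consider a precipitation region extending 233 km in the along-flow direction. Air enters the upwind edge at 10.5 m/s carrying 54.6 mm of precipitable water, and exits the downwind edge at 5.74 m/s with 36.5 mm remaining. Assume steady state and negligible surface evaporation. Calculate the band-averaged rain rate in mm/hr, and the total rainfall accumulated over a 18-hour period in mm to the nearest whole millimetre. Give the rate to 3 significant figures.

R ≈ 5.62 mm/hr; total ≈ 101 mm

Column moisture flux per unit crosswind length is F = V × PW.
Inflow: F_in = 10.5 × 54.6 = 573.3 mm·m/s
Outflow: F_out = 5.74 × 36.5 = 209.51 mm·m/s
Steady-state rate R = (F_in − F_out)/L = (573.3 − 209.51) / 233000 m = 1.561e-03 mm/s.
R = 1.561e-03 × 3600 = 5.62 mm/hr.
Over 18 h: total = 5.62 × 18 = 101.16 ≈ 101 mm.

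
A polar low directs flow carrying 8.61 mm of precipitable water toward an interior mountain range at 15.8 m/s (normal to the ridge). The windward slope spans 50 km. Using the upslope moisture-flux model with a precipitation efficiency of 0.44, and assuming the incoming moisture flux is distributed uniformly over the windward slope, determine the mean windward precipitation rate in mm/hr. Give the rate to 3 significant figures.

Incoming column moisture flux per unit ridge length: F = V × PW = 15.8 × 8.61 = 136.038 mm·m/s.
Spread over the 50 km slope with efficiency ε = 0.44: R = ε·F/W = 0.44 × 136.038 / 50000 m = 1.197e-03 mm/s.
R = 1.197e-03 × 3600 = 4.31 mm/hr.

R ≈ 4.31 mm/hr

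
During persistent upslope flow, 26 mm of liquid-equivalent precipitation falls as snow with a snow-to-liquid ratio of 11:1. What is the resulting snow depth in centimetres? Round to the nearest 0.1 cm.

Snow depth = liquid × ratio = 26 mm × 11 = 286 mm = 28.6 cm.

snow depth ≈ 28.6 cm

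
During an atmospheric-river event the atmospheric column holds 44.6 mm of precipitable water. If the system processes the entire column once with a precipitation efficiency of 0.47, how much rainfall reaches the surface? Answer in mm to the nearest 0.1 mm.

rainfall ≈ 21.0 mm

Rainfall = ε × PW = 0.47 × 44.6 = 21.0 mm.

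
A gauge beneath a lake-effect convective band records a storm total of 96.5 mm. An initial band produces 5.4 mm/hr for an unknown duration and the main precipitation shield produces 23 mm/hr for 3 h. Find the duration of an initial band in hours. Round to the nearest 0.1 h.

Known phases: 23 × 3 = 69 mm.
Remaining depth = 96.5 − 69 = 27.5 mm.
Duration = 27.5 / 5.4 = 5.1 h.

duration ≈ 5.1 h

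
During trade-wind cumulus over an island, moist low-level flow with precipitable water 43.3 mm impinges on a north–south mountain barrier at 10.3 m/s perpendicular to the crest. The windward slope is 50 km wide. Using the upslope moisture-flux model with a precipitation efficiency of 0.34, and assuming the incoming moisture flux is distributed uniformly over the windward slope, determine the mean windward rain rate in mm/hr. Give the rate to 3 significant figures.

R ≈ 10.9 mm/hr

Incoming column moisture flux per unit ridge length: F = V × PW = 10.3 × 43.3 = 445.99 mm·m/s.
Spread over the 50 km slope with efficiency ε = 0.34: R = ε·F/W = 0.34 × 445.99 / 50000 m = 3.033e-03 mm/s.
R = 3.033e-03 × 3600 = 10.9 mm/hr.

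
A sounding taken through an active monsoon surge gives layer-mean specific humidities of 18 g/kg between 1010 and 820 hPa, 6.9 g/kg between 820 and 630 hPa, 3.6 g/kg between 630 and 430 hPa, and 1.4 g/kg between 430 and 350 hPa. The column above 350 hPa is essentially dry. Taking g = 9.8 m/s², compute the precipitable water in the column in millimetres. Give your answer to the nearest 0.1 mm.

PW ≈ 56.8 mm

Precipitable water is the column-integrated vapour mass per unit area: PW = (1/g) Σ q̄ Δp, with q in kg/kg and Δp in Pa (1 kg/m² of water = 1 mm).
Layer 1010–820 hPa: Δp = 190 hPa = 19000 Pa, q̄ = 0.018 kg/kg → 0.018 × 19000 / 9.8 = 34.90 mm
Layer 820–630 hPa: Δp = 190 hPa = 19000 Pa, q̄ = 0.0069 kg/kg → 0.0069 × 19000 / 9.8 = 13.38 mm
Layer 630–430 hPa: Δp = 200 hPa = 20000 Pa, q̄ = 0.0036 kg/kg → 0.0036 × 20000 / 9.8 = 7.35 mm
Layer 430–350 hPa: Δp = 80 hPa = 8000 Pa, q̄ = 0.0014 kg/kg → 0.0014 × 8000 / 9.8 = 1.14 mm
PW = 34.90 + 13.38 + 7.35 + 1.14 = 56.77 ≈ 56.8 mm.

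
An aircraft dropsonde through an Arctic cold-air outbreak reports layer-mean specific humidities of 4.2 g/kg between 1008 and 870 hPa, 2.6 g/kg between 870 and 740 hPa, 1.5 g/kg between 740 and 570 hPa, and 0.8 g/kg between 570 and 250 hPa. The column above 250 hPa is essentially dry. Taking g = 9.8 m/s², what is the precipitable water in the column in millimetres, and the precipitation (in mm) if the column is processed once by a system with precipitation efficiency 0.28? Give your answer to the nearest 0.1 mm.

PW ≈ 14.6 mm; precipitation ≈ 4.1 mm

Precipitable water is the column-integrated vapour mass per unit area: PW = (1/g) Σ q̄ Δp, with q in kg/kg and Δp in Pa (1 kg/m² of water = 1 mm).
Layer 1008–870 hPa: Δp = 138 hPa = 13800 Pa, q̄ = 0.0042 kg/kg → 0.0042 × 13800 / 9.8 = 5.91 mm
Layer 870–740 hPa: Δp = 130 hPa = 13000 Pa, q̄ = 0.0026 kg/kg → 0.0026 × 13000 / 9.8 = 3.45 mm
Layer 740–570 hPa: Δp = 170 hPa = 17000 Pa, q̄ = 0.0015 kg/kg → 0.0015 × 17000 / 9.8 = 2.60 mm
Layer 570–250 hPa: Δp = 320 hPa = 32000 Pa, q̄ = 0.0008 kg/kg → 0.0008 × 32000 / 9.8 = 2.61 mm
PW = 5.91 + 3.45 + 2.60 + 2.61 = 14.57 ≈ 14.6 mm.
Precipitation = ε × PW = 0.28 × 14.6 = 4.1 mm.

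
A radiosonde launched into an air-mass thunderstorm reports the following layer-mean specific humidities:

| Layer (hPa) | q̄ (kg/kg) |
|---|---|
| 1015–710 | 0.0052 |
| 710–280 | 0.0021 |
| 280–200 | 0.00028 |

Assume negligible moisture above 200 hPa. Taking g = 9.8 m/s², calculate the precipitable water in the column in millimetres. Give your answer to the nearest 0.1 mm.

Precipitable water is the column-integrated vapour mass per unit area: PW = (1/g) Σ q̄ Δp, with q in kg/kg and Δp in Pa (1 kg/m² of water = 1 mm).
Layer 1015–710 hPa: Δp = 305 hPa = 30500 Pa, q̄ = 0.0052 kg/kg → 0.0052 × 30500 / 9.8 = 16.18 mm
Layer 710–280 hPa: Δp = 430 hPa = 43000 Pa, q̄ = 0.0021 kg/kg → 0.0021 × 43000 / 9.8 = 9.21 mm
Layer 280–200 hPa: Δp = 80 hPa = 8000 Pa, q̄ = 0.00028 kg/kg → 0.00028 × 8000 / 9.8 = 0.23 mm
PW = 16.18 + 9.21 + 0.23 = 25.62 ≈ 25.6 mm.

PW ≈ 25.6 mm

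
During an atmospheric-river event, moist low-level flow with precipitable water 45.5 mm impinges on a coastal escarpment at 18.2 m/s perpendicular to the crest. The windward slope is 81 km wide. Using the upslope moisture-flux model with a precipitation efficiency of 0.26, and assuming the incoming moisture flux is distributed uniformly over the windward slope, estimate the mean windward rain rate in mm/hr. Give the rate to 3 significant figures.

R ≈ 9.57 mm/hr

Incoming column moisture flux per unit ridge length: F = V × PW = 18.2 × 45.5 = 828.1 mm·m/s.
Spread over the 81 km slope with efficiency ε = 0.26: R = ε·F/W = 0.26 × 828.1 / 81000 m = 2.658e-03 mm/s.
R = 2.658e-03 × 3600 = 9.57 mm/hr.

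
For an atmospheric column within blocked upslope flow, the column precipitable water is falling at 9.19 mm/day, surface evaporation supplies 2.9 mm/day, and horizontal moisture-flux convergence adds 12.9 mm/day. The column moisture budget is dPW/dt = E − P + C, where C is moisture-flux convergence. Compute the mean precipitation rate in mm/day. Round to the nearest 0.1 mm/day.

P ≈ 25.0 mm/day

dPW/dt = -9.19 mm/day.
P = E + C − dPW/dt = 2.9 + (12.9) − (-9.19) = 25.0 mm/day.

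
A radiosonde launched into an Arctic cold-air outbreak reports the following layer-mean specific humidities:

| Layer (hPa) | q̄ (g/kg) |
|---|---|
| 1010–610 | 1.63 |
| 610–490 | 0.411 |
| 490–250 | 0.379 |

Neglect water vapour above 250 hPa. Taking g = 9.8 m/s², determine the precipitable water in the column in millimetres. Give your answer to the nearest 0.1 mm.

Precipitable water is the column-integrated vapour mass per unit area: PW = (1/g) Σ q̄ Δp, with q in kg/kg and Δp in Pa (1 kg/m² of water = 1 mm).
Layer 1010–610 hPa: Δp = 400 hPa = 40000 Pa, q̄ = 0.00163 kg/kg → 0.00163 × 40000 / 9.8 = 6.65 mm
Layer 610–490 hPa: Δp = 120 hPa = 12000 Pa, q̄ = 0.000411 kg/kg → 0.000411 × 12000 / 9.8 = 0.50 mm
Layer 490–250 hPa: Δp = 240 hPa = 24000 Pa, q̄ = 0.000379 kg/kg → 0.000379 × 24000 / 9.8 = 0.93 mm
PW = 6.65 + 0.50 + 0.93 = 8.08 ≈ 8.1 mm.

PW ≈ 8.1 mm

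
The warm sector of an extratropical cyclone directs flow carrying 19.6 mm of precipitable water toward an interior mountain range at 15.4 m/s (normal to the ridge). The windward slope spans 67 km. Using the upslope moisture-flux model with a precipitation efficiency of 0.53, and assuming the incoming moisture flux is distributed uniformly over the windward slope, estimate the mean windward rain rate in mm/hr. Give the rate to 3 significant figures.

R ≈ 8.60 mm/hr

Incoming column moisture flux per unit ridge length: F = V × PW = 15.4 × 19.6 = 301.84 mm·m/s.
Spread over the 67 km slope with efficiency ε = 0.53: R = ε·F/W = 0.53 × 301.84 / 67000 m = 2.388e-03 mm/s.
R = 2.388e-03 × 3600 = 8.60 mm/hr.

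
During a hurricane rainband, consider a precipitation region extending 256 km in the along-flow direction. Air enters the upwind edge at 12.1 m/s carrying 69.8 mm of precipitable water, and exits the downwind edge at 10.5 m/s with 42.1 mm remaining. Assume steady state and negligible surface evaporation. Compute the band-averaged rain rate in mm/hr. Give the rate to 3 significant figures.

Column moisture flux per unit crosswind length is F = V × PW.
Inflow: F_in = 12.1 × 69.8 = 844.58 mm·m/s
Outflow: F_out = 10.5 × 42.1 = 442.05 mm·m/s
Steady-state rate R = (F_in − F_out)/L = (844.58 − 442.05) / 256000 m = 1.572e-03 mm/s.
R = 1.572e-03 × 3600 = 5.66 mm/hr.

R ≈ 5.66 mm/hr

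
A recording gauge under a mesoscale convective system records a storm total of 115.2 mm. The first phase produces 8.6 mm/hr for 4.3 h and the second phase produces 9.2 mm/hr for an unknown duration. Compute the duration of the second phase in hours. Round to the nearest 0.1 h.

duration ≈ 8.5 h

Known phases: 8.6 × 4.3 = 36.98 mm.
Remaining depth = 115.2 − 36.98 = 78.22 mm.
Duration = 78.22 / 9.2 = 8.5 h.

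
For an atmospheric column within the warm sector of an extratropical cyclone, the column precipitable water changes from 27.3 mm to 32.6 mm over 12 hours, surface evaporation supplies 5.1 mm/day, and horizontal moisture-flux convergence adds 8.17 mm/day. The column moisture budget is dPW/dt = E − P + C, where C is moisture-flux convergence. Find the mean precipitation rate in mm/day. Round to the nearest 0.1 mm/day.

P ≈ 2.7 mm/day

dPW/dt = (32.6 − 27.3) mm / (12/24 day) = +10.600 mm/day.
P = E + C − dPW/dt = 5.1 + (8.17) − (+10.600) = 2.7 mm/day.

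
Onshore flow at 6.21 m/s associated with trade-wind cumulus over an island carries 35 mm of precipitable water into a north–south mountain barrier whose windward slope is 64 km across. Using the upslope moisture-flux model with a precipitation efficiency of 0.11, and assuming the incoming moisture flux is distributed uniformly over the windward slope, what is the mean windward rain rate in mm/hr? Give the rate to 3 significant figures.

R ≈ 1.34 mm/hr

Incoming column moisture flux per unit ridge length: F = V × PW = 6.21 × 35 = 217.35 mm·m/s.
Spread over the 64 km slope with efficiency ε = 0.11: R = ε·F/W = 0.11 × 217.35 / 64000 m = 3.736e-04 mm/s.
R = 3.736e-04 × 3600 = 1.34 mm/hr.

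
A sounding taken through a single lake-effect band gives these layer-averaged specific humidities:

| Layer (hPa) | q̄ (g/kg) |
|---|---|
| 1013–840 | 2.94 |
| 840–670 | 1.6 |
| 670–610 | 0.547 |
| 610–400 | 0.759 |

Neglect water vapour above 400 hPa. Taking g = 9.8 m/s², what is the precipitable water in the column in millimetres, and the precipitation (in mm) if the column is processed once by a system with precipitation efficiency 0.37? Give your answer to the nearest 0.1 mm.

PW ≈ 9.9 mm; precipitation ≈ 3.7 mm

Precipitable water is the column-integrated vapour mass per unit area: PW = (1/g) Σ q̄ Δp, with q in kg/kg and Δp in Pa (1 kg/m² of water = 1 mm).
Layer 1013–840 hPa: Δp = 173 hPa = 17300 Pa, q̄ = 0.00294 kg/kg → 0.00294 × 17300 / 9.8 = 5.19 mm
Layer 840–670 hPa: Δp = 170 hPa = 17000 Pa, q̄ = 0.0016 kg/kg → 0.0016 × 17000 / 9.8 = 2.78 mm
Layer 670–610 hPa: Δp = 60 hPa = 6000 Pa, q̄ = 0.000547 kg/kg → 0.000547 × 6000 / 9.8 = 0.33 mm
Layer 610–400 hPa: Δp = 210 hPa = 21000 Pa, q̄ = 0.000759 kg/kg → 0.000759 × 21000 / 9.8 = 1.63 mm
PW = 5.19 + 2.78 + 0.33 + 1.63 = 9.93 ≈ 9.9 mm.
Precipitation = ε × PW = 0.37 × 9.9 = 3.7 mm.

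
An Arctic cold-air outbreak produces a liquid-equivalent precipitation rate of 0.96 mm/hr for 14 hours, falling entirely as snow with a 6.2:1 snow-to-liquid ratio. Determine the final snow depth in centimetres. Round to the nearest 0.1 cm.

Liquid-equivalent depth = 0.96 × 14 = 13.44 mm.
Snow depth = 13.44 mm × 6.2 = 83.328 mm = 8.3 cm.

snow depth ≈ 8.3 cm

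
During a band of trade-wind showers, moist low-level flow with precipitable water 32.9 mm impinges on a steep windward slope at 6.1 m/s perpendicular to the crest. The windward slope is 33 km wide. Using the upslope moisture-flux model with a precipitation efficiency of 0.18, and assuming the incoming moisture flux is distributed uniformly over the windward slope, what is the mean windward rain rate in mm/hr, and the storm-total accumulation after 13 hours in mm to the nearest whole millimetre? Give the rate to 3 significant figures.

R ≈ 3.94 mm/hr; total ≈ 51 mm

Incoming column moisture flux per unit ridge length: F = V × PW = 6.1 × 32.9 = 200.69 mm·m/s.
Spread over the 33 km slope with efficiency ε = 0.18: R = ε·F/W = 0.18 × 200.69 / 33000 m = 1.095e-03 mm/s.
R = 1.095e-03 × 3600 = 3.94 mm/hr.
Over 13 h: total = 3.94 × 13 = 51.22 ≈ 51 mm.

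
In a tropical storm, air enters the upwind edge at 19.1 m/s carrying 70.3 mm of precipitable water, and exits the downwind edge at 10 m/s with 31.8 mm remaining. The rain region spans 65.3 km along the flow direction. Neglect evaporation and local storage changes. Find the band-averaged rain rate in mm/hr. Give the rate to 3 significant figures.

Column moisture flux per unit crosswind length is F = V × PW.
Inflow: F_in = 19.1 × 70.3 = 1342.73 mm·m/s
Outflow: F_out = 10 × 31.8 = 318 mm·m/s
Steady-state rate R = (F_in − F_out)/L = (1342.73 − 318) / 65300 m = 1.569e-02 mm/s.
R = 1.569e-02 × 3600 = 56.5 mm/hr.

R ≈ 56.5 mm/hr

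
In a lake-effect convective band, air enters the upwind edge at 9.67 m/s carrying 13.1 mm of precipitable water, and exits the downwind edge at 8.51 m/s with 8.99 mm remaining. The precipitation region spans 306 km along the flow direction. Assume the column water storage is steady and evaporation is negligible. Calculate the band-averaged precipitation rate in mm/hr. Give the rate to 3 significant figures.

R ≈ 0.590 mm/hr

Column moisture flux per unit crosswind length is F = V × PW.
Inflow: F_in = 9.67 × 13.1 = 126.677 mm·m/s
Outflow: F_out = 8.51 × 8.99 = 76.5049 mm·m/s
Steady-state rate R = (F_in − F_out)/L = (126.677 − 76.5049) / 306000 m = 1.640e-04 mm/s.
R = 1.640e-04 × 3600 = 0.590 mm/hr.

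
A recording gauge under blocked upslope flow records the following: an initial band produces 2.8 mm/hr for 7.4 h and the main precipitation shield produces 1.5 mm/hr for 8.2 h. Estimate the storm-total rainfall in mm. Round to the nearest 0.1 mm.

Total = Σ Rᵢ Δtᵢ = 2.8 × 7.4 + 1.5 × 8.2
      = 20.72 + 12.3 = 33.0 mm.

total ≈ 33.0 mm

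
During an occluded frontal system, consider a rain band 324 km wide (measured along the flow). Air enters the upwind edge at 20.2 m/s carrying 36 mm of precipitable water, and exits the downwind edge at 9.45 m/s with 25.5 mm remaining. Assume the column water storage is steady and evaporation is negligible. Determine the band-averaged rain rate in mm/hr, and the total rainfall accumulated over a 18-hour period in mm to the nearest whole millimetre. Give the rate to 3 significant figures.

Column moisture flux per unit crosswind length is F = V × PW.
Inflow: F_in = 20.2 × 36 = 727.2 mm·m/s
Outflow: F_out = 9.45 × 25.5 = 240.975 mm·m/s
Steady-state rate R = (F_in − F_out)/L = (727.2 − 240.975) / 324000 m = 1.501e-03 mm/s.
R = 1.501e-03 × 3600 = 5.40 mm/hr.
Over 18 h: total = 5.40 × 18 = 97.2 ≈ 97 mm.

R ≈ 5.40 mm/hr; total ≈ 97 mm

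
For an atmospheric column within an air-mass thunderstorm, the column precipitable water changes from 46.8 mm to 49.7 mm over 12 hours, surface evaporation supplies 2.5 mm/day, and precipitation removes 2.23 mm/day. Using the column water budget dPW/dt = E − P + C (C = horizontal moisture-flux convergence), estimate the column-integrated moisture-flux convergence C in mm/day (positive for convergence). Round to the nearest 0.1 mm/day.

dPW/dt = (49.7 − 46.8) mm / (12/24 day) = +5.800 mm/day.
C = dPW/dt − E + P = (+5.800) − 2.5 + 2.23 = 5.5 mm/day.

C ≈ 5.5 mm/day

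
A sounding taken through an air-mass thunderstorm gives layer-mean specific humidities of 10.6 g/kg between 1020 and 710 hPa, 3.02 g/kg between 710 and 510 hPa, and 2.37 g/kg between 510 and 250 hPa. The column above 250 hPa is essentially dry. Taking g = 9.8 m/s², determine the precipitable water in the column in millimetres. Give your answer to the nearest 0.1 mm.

PW ≈ 46.0 mm

Precipitable water is the column-integrated vapour mass per unit area: PW = (1/g) Σ q̄ Δp, with q in kg/kg and Δp in Pa (1 kg/m² of water = 1 mm).
Layer 1020–710 hPa: Δp = 310 hPa = 31000 Pa, q̄ = 0.0106 kg/kg → 0.0106 × 31000 / 9.8 = 33.53 mm
Layer 710–510 hPa: Δp = 200 hPa = 20000 Pa, q̄ = 0.00302 kg/kg → 0.00302 × 20000 / 9.8 = 6.16 mm
Layer 510–250 hPa: Δp = 260 hPa = 26000 Pa, q̄ = 0.00237 kg/kg → 0.00237 × 26000 / 9.8 = 6.29 mm
PW = 33.53 + 6.16 + 6.29 = 45.98 ≈ 46.0 mm.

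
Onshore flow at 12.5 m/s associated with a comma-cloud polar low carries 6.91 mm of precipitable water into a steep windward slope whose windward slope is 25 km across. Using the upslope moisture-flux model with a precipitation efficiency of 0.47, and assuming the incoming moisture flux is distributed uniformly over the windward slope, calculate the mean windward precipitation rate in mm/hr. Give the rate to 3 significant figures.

R ≈ 5.85 mm/hr

Incoming column moisture flux per unit ridge length: F = V × PW = 12.5 × 6.91 = 86.375 mm·m/s.
Spread over the 25 km slope with efficiency ε = 0.47: R = ε·F/W = 0.47 × 86.375 / 25000 m = 1.624e-03 mm/s.
R = 1.624e-03 × 3600 = 5.85 mm/hr.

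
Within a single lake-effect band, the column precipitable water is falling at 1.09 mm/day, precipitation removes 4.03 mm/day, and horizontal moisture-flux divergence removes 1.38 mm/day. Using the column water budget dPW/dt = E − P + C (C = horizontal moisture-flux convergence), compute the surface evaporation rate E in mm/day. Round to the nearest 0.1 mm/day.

E ≈ 4.3 mm/day

dPW/dt = -1.09 mm/day.
E = dPW/dt + P − C = (-1.09) + 4.03 − (-1.38) = 4.3 mm/day.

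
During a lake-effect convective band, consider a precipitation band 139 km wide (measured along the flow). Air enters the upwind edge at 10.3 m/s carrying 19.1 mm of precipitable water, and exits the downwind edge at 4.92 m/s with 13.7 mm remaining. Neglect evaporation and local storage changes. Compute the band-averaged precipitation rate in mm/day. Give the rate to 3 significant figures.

R ≈ 80.4 mm/day

Column moisture flux per unit crosswind length is F = V × PW.
Inflow: F_in = 10.3 × 19.1 = 196.73 mm·m/s
Outflow: F_out = 4.92 × 13.7 = 67.404 mm·m/s
Steady-state rate R = (F_in − F_out)/L = (196.73 − 67.404) / 139000 m = 9.304e-04 mm/s.
R = 9.304e-04 × 3600 × 24 = 80.4 mm/day.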